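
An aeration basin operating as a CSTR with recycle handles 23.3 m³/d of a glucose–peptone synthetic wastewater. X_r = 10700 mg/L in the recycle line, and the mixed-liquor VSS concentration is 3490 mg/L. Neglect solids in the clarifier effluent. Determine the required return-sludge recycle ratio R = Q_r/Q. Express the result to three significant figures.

R ≈ 0.484

Solids balance on the clarifier gives (1+R)X = R·X_r, so R = X/(X_r − X) = 3490 / (10700 − 3490) = 0.4840.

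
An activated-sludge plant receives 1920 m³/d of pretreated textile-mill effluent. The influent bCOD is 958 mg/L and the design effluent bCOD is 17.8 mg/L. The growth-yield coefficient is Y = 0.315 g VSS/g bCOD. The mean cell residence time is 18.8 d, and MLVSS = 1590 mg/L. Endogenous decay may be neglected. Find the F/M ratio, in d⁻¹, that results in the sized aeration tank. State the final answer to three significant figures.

F/M ≈ 0.172 d⁻¹

Biomass mass balance (decay neglected): V·X = Y·Q·(S₀ − S)·θ_c, so V = 0.315 × 1920 × (958 − 17.8) × 18.8 / 1590 = 6723 m³.
F/M = applied load / biomass = Q·S₀/(V·X) = 1920 × 958 / (6723 × 1590) = 0.1721 d⁻¹.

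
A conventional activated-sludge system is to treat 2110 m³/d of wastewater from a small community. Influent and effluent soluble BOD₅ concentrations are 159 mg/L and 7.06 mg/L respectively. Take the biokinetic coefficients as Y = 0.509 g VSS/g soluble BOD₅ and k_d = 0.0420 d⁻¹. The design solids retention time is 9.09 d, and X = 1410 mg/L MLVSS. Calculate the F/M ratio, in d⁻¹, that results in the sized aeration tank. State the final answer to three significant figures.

Steady-state biomass mass balance: V·X·(1 + k_d·θ_c) = Y·Q·(S₀ − S)·θ_c, so V = 0.509 × 2110 × (159 − 7.06) × 9.09 / [1410 × (1 + 0.0420 × 9.09)] = 1.48×10^6 / 1948 = 761.3 m³.
F/M = applied load / biomass = Q·S₀/(V·X) = 2110 × 159 / (761.3 × 1410) = 0.3125 d⁻¹.

F/M ≈ 0.313 d⁻¹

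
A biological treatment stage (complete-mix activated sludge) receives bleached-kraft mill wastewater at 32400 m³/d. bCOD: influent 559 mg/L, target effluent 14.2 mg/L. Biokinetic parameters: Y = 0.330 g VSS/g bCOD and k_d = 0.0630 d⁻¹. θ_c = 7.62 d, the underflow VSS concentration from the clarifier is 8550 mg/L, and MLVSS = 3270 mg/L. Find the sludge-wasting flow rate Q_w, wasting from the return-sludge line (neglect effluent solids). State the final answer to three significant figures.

Rearranging the biomass balance for a CMAS with decay, V = Y·Q·ΔS·θ_c / [X·(1+k_d θ_c)] = 0.330 × 32400 × (559 − 14.2) × 7.62 / [3270 × (1 + 0.0630 × 7.62)] = 4.44×10^7 / 4840 = 9171 m³.
Wasting from the return line (neglecting effluent solids): Q_w = V·X / (θ_c·X_r) = 9171 × 3270 / (7.62 × 8550) = 460.3 m³/d.

Q_w ≈ 460 m³/d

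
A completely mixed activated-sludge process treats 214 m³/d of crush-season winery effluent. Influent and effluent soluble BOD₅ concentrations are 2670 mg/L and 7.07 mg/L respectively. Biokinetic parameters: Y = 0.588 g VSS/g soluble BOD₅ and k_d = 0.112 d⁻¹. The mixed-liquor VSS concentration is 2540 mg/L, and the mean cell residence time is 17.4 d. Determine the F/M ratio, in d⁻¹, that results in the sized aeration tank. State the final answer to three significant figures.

F/M ≈ 0.289 d⁻¹

Steady-state biomass mass balance: V·X·(1 + k_d·θ_c) = Y·Q·(S₀ − S)·θ_c, so V = 0.588 × 214 × (2670 − 7.07) × 17.4 / [2540 × (1 + 0.112 × 17.4)] = 5.83×10^6 / 7490 = 778.4 m³.
F/M = Q·S₀ / (V·X) = 214 × 2670 / (778.4 × 2540) = 0.2890 g soluble BOD₅·(g VSS·d)⁻¹.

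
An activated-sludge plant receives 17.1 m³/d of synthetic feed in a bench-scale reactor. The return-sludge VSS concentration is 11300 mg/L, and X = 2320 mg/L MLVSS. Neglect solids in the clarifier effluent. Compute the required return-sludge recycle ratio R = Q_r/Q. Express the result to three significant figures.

Solids balance on the clarifier gives (1+R)X = R·X_r, so R = X/(X_r − X) = 2320 / (11300 − 2320) = 0.2584.

R ≈ 0.258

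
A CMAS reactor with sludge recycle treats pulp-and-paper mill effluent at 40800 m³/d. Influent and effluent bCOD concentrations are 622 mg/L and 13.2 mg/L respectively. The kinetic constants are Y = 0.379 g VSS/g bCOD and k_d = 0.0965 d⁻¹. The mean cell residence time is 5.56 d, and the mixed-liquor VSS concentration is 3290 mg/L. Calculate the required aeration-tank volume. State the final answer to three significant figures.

Rearranging the biomass balance for a CMAS with decay, V = Y·Q·ΔS·θ_c / [X·(1+k_d θ_c)] = 0.379 × 40800 × (622 − 13.2) × 5.56 / [3290 × (1 + 0.0965 × 5.56)] = 5.23×10^7 / 5055 = 10354 m³.

V ≈ 10400 m³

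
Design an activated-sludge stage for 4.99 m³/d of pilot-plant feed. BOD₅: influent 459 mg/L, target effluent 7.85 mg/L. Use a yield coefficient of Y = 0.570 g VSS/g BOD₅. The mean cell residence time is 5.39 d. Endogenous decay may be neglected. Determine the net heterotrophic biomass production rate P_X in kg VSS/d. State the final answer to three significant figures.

P_X ≈ 1.28 kg VSS/d

With endogenous decay neglected, the observed yield equals the true yield: Y_obs = Y = 0.570 g VSS/g BOD₅.
ΔS = 459 − 7.85 = 451.1 mg/L, so the substrate removal rate is 4.99 × 451.1/1000 = 2.251 kg BOD₅/d.
Net biomass production P_X = Y_obs × Q·(S₀ − S) = 0.5700 × 2.251 = 1.283 kg VSS/d.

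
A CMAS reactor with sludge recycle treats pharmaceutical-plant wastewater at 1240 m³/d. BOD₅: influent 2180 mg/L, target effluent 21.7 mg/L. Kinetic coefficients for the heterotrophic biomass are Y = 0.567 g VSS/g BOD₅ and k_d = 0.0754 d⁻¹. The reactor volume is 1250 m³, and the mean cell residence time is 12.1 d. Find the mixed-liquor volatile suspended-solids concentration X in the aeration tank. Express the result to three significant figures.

X ≈ 7680 mg/L

Solving the biomass balance for X: X = Y Q (S₀−S) θ_c / [V (1+k_d θ_c)] = 0.567 × 1240 × (2180 − 21.7) × 12.1 / [1250 × (1 + 0.0754 × 12.1)] = 7681 mg/L.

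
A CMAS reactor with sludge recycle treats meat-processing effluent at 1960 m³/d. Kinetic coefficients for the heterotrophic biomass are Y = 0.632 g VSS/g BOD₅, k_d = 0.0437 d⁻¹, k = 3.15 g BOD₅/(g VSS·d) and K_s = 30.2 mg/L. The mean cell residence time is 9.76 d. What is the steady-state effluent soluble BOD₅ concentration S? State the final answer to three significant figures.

For a completely mixed reactor with recycle the Lawrence–McCarty relation gives S = K_s·(1 + k_d·θ_c) / [θ_c·(Y·k − k_d) − 1] = 30.2 × (1 + 0.0437 × 9.76) / [9.76 × (0.632 × 3.15 − 0.0437) − 1] = 43.08 / 18.00 = 2.393 mg/L.

S ≈ 2.39 mg/L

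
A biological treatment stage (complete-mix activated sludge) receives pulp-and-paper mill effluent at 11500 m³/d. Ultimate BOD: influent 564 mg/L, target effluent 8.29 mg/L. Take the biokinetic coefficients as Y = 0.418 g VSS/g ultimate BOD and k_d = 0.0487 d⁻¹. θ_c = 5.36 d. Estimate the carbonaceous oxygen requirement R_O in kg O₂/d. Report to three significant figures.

R_O ≈ 3380 kg O₂/d

Observed yield with endogenous decay: Y_obs = Y / (1 + k_d·θ_c) = 0.418 / (1 + 0.0487 × 5.36) = 0.418 / 1.261 = 0.3315 g VSS/g ultimate BOD.
Mass of ultimate BOD removed per day: Q(S₀ − S) = 11500 × 555.7 g/m³ = 6391 kg/d.
P_X = Y_obs·Q·(S₀ − S) = 0.3315 × 6391 = 2118 kg VSS/d.
R_O = Q·ΔS − 1.42 P_X = 6391 − 3008 = 3383 kg O₂/d.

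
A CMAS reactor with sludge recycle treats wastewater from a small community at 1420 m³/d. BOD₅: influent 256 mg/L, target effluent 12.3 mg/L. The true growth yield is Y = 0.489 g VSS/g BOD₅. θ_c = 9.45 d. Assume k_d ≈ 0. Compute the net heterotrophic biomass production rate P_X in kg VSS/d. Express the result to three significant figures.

P_X ≈ 169 kg VSS/d

No decay correction is needed, so Y_obs = Y = 0.489.
Q·(S₀ − S) = 1420 × (256 − 12.3) × 10⁻³ = 346.1 kg/d removed.
Biomass produced: P_X = Y_obs·Q·ΔS = 0.4890 × 346.1 ≈ 169.2 kg VSS/d.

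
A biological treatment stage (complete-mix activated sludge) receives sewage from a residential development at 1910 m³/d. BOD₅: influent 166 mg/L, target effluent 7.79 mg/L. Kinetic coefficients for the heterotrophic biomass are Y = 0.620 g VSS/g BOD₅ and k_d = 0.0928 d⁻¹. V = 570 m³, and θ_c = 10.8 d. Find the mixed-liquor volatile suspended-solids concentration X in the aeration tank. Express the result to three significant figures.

X ≈ 1770 mg/L

Solving the biomass balance for X: X = Y Q (S₀−S) θ_c / [V (1+k_d θ_c)] = 0.620 × 1910 × (166 − 7.79) × 10.8 / [570 × (1 + 0.0928 × 10.8)] = 1773 mg/L.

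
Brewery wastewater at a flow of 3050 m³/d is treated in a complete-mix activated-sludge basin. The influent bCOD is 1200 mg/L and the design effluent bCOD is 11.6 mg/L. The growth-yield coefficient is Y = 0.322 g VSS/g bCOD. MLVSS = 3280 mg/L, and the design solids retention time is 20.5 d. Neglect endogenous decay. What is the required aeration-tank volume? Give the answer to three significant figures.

V ≈ 7290 m³

V·X = Y·Q·ΔS·θ_c gives V = 0.322 × 3050 × (1200 − 11.6) × 20.5 / 3280 = 7295 m³.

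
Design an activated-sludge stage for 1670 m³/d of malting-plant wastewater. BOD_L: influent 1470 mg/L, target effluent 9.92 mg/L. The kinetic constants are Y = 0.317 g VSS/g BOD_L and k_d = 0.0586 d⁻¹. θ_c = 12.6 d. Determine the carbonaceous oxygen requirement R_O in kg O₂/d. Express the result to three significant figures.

R_O ≈ 1810 kg O₂/d

Observed yield with endogenous decay: Y_obs = Y / (1 + k_d·θ_c) = 0.317 / (1 + 0.0586 × 12.6) = 0.317 / 1.738 = 0.1824 g VSS/g BOD_L.
Mass of BOD_L removed per day: Q(S₀ − S) = 1670 × 1460 g/m³ = 2438 kg/d.
Biomass synthesised: P_X = Y_obs × 2438 = 444.6 kg VSS/d.
R_O = Q·(S₀ − S) − 1.42·P_X = 2438 − 1.42 × 444.6 = 1807 kg O₂/d.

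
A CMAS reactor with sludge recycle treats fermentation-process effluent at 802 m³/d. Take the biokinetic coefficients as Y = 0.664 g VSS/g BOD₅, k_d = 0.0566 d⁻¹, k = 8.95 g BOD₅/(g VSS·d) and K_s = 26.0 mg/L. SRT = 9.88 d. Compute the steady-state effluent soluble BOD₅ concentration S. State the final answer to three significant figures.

From the Monod/SRT balance for a CMAS, S = K_s·(1+k_d θ_c)/[θ_c·(Y k − k_d) − 1] = 26.0 × (1 + 0.0566 × 9.88) / [9.88 × (0.664 × 8.95 − 0.0566) − 1] = 40.54 / 57.16 = 0.7093 mg/L.

S ≈ 0.709 mg/L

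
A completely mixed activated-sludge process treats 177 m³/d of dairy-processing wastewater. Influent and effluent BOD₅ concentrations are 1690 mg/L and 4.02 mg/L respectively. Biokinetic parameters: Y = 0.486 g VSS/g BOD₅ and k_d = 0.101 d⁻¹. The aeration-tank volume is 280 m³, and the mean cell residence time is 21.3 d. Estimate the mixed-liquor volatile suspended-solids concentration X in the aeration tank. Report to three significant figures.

From V·X·(1 + k_d·θ_c) = Y·Q·(S₀ − S)·θ_c: X = 0.486 × 177 × (1690 − 4.02) × 21.3 / [280 × (1 + 0.101 × 21.3)] = 3501 mg/L.

X ≈ 3500 mg/L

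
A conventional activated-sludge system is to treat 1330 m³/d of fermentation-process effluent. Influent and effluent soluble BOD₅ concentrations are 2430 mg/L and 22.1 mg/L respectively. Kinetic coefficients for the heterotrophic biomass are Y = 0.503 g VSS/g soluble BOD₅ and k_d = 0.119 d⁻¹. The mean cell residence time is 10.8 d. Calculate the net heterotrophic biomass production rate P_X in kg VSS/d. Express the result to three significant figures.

Y_obs = Y / (1 + k_d θ_c) = 0.503 / (1 + 0.119 × 10.8) = 0.503 / 2.285 = 0.2201.
Mass of soluble BOD₅ removed per day: Q(S₀ − S) = 1330 × 2408 g/m³ = 3203 kg/d.
Net biomass production P_X = Y_obs × Q·(S₀ − S) = 0.2201 × 3203 = 704.9 kg VSS/d.

P_X ≈ 705 kg VSS/d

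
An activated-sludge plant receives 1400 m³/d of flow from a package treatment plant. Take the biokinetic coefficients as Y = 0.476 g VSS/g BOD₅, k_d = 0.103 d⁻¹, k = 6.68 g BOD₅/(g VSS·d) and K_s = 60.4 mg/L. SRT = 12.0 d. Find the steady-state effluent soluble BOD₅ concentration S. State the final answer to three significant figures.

S ≈ 3.76 mg/L

From the Monod/SRT balance for a CMAS, S = K_s·(1+k_d θ_c)/[θ_c·(Y k − k_d) − 1] = 60.4 × (1 + 0.103 × 12.0) / [12.0 × (0.476 × 6.68 − 0.103) − 1] = 135.1 / 35.92 = 3.760 mg/L.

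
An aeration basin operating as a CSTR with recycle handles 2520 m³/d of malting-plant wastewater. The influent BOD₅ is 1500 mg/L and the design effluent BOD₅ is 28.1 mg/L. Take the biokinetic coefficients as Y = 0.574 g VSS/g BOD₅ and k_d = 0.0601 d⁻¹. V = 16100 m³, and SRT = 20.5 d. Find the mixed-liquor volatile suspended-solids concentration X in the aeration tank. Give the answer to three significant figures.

Solving the biomass balance for X: X = Y Q (S₀−S) θ_c / [V (1+k_d θ_c)] = 0.574 × 2520 × (1500 − 28.1) × 20.5 / [16100 × (1 + 0.0601 × 20.5)] = 1215 mg/L.

X ≈ 1210 mg/L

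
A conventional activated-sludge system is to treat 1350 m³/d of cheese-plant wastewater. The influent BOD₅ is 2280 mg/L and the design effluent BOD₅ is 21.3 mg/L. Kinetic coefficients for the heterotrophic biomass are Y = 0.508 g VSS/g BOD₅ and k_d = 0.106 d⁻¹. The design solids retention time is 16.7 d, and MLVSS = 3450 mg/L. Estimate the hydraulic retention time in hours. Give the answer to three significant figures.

τ ≈ 48.1 h

Rearranging the biomass balance for a CMAS with decay, V = Y·Q·ΔS·θ_c / [X·(1+k_d θ_c)] = 0.508 × 1350 × (2280 − 21.3) × 16.7 / [3450 × (1 + 0.106 × 16.7)] = 2.59×10^7 / 9557 = 2707 m³.
Hydraulic retention time τ = V/Q = 2707 / 1350 = 2.005 d = 48.12 h.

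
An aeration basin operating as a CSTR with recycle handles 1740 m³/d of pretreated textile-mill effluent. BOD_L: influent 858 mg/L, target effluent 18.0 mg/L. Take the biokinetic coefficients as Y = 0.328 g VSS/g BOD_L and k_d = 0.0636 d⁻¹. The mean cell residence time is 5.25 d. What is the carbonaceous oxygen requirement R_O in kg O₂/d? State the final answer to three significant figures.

R_O ≈ 951 kg O₂/d

Y_obs = Y / (1 + k_d θ_c) = 0.328 / (1 + 0.0636 × 5.25) = 0.328 / 1.334 = 0.2459.
Mass of BOD_L removed per day: Q(S₀ − S) = 1740 × 840.0 g/m³ = 1462 kg/d.
Net sludge production P_X = 0.2459 × 1462 = 359.4 kg VSS/d.
Carbonaceous O₂ demand = substrate oxidised − cell-mass equivalent = 1462 − 1.42 × 359.4 = 951.3 kg O₂/d.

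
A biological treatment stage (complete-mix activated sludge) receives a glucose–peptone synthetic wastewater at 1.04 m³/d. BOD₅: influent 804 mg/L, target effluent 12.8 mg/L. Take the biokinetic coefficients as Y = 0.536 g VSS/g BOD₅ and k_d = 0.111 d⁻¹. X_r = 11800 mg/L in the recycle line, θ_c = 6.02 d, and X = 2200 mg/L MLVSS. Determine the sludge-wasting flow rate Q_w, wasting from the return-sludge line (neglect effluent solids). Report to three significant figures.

Rearranging the biomass balance for a CMAS with decay, V = Y·Q·ΔS·θ_c / [X·(1+k_d θ_c)] = 0.536 × 1.04 × (804 − 12.8) × 6.02 / [2200 × (1 + 0.111 × 6.02)] = 2.66×10^3 / 3670 = 0.7234 m³.
Q_w = (V·X)/(θ_c X_r) = 0.7234 × 2200 / (6.02 × 11800) = 0.02241 m³/d.

Q_w ≈ 0.0224 m³/d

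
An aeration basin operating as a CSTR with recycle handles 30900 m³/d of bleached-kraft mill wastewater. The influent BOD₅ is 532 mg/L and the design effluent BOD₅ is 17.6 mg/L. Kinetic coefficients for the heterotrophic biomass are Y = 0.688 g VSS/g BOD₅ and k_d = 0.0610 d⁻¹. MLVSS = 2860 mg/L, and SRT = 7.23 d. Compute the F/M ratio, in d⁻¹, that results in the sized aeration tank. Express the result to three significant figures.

From the SRT design equation V = Y Q (S₀−S) θ_c / [X (1 + k_d θ_c)] = 0.688 × 30900 × (532 − 17.6) × 7.23 / [2860 × (1 + 0.0610 × 7.23)] = 7.91×10^7 / 4121 = 19184 m³.
F/M = applied load / biomass = Q·S₀/(V·X) = 30900 × 532 / (19184 × 2860) = 0.2996 d⁻¹.

F/M ≈ 0.300 d⁻¹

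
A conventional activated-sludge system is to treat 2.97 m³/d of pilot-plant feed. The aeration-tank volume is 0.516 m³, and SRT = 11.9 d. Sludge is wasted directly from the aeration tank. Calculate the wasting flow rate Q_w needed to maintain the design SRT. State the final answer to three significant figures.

With mixed-liquor wasting, θ_c = V/Q_w, so Q_w = V/θ_c = 0.5160/11.9 = 0.04336 m³/d.

Q_w ≈ 0.0434 m³/d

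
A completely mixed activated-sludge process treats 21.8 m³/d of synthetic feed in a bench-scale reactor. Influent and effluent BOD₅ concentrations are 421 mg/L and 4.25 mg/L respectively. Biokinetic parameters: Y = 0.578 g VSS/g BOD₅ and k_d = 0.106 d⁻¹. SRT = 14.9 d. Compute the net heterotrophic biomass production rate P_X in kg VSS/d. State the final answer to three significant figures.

Correct the yield for decay: Y_obs = Y/(1 + k_d θ_c) = 0.578 / (1 + 0.106 × 14.9) = 0.578 / 2.579 = 0.2241.
ΔS = 421 − 4.25 = 416.8 mg/L, so the substrate removal rate is 21.8 × 416.8/1000 = 9.085 kg BOD₅/d.
So the net sludge growth is P_X = 0.2241 × 9.085 = 2.036 kg VSS/d.

P_X ≈ 2.04 kg VSS/d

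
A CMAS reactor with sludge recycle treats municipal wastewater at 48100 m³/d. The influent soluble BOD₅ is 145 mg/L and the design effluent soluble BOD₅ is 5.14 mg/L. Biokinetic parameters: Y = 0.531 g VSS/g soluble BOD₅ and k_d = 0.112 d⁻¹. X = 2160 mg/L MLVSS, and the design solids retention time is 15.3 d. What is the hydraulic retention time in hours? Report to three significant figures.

τ ≈ 4.65 h

Steady-state biomass mass balance: V·X·(1 + k_d·θ_c) = Y·Q·(S₀ − S)·θ_c, so V = 0.531 × 48100 × (145 − 5.14) × 15.3 / [2160 × (1 + 0.112 × 15.3)] = 5.47×10^7 / 5861 = 9324 m³.
Hydraulic retention time τ = V/Q = 9324 / 48100 = 0.1939 d = 4.653 h.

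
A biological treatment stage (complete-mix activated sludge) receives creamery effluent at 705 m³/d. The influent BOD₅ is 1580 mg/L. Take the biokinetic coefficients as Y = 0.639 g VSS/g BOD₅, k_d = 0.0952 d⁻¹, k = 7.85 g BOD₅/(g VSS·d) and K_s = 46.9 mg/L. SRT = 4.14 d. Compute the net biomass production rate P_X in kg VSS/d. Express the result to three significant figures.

From the Monod/SRT balance for a CMAS, S = K_s·(1+k_d θ_c)/[θ_c·(Y k − k_d) − 1] = 46.9 × (1 + 0.0952 × 4.14) / [4.14 × (0.639 × 7.85 − 0.0952) − 1] = 65.38 / 19.37 = 3.375 mg/L.
Observed yield with endogenous decay: Y_obs = Y / (1 + k_d·θ_c) = 0.639 / (1 + 0.0952 × 4.14) = 0.639 / 1.394 = 0.4584 g VSS/g BOD₅.
Q·(S₀ − S) = 705 × (1580 − 3.38) × 10⁻³ = 1112 kg/d removed.
So the net sludge growth is P_X = 0.4584 × 1112 = 509.5 kg VSS/d.

P_X ≈ 509 kg VSS/d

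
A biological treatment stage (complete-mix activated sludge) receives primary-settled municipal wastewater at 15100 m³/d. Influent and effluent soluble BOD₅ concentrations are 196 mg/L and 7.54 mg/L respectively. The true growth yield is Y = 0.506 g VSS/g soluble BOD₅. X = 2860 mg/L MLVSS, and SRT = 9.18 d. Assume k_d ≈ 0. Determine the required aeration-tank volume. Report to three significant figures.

With k_d = 0 the design equation reduces to V = Y Q (S₀−S) θ_c / X = 0.506 × 15100 × (196 − 7.54) × 9.18 / 2860 = 4622 m³.

V ≈ 4620 m³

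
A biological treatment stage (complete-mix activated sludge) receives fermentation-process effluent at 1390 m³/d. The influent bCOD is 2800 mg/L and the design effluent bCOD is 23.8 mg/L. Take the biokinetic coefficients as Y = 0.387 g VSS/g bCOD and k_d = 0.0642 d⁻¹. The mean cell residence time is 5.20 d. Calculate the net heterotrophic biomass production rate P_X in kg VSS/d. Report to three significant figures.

P_X ≈ 1120 kg VSS/d

The observed yield is Y_obs = Y/(1 + k_d·θ_c) = 0.387 / (1 + 0.0642 × 5.20) = 0.387 / 1.334 = 0.2901 g VSS per g bCOD removed.
ΔS = 2800 − 23.8 = 2776 mg/L, so the substrate removal rate is 1390 × 2776/1000 = 3859 kg bCOD/d.
P_X = Y_obs · Q(S₀ − S) = 0.2901 × 3859 = 1120 kg VSS/d.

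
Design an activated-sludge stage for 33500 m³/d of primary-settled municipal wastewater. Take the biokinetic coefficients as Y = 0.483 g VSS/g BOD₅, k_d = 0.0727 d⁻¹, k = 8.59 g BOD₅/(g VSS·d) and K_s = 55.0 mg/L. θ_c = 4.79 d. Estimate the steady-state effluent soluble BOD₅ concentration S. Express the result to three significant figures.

S ≈ 4.00 mg/L

Effluent substrate depends only on kinetics and SRT: S = K_s(1 + k_d θ_c) / [θ_c(Yk − k_d) − 1] = 55.0 × (1 + 0.0727 × 4.79) / [4.79 × (0.483 × 8.59 − 0.0727) − 1] = 74.15 / 18.53 = 4.003 mg/L.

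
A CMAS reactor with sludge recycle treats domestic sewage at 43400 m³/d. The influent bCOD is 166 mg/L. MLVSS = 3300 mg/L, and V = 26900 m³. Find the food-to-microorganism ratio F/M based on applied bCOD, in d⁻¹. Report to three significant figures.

F/M ≈ 0.0812 d⁻¹

Food-to-microorganism ratio F/M = Q S₀ / (V X) = 43400 × 166 / (26900 × 3300) = 0.08116 d⁻¹.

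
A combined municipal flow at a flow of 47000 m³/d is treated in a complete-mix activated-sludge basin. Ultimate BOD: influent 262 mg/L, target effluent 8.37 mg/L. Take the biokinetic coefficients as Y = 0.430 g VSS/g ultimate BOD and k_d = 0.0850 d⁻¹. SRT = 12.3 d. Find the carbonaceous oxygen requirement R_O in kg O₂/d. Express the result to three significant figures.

R_O ≈ 8360 kg O₂/d

Correct the yield for decay: Y_obs = Y/(1 + k_d θ_c) = 0.430 / (1 + 0.0850 × 12.3) = 0.430 / 2.046 = 0.2102.
ΔS = 262 − 8.37 = 253.6 mg/L, so the substrate removal rate is 47000 × 253.6/1000 = 11921 kg ultimate BOD/d.
Net sludge production P_X = 0.2102 × 11921 = 2506 kg VSS/d.
R_O = Q·ΔS − 1.42 P_X = 11921 − 3558 = 8362 kg O₂/d.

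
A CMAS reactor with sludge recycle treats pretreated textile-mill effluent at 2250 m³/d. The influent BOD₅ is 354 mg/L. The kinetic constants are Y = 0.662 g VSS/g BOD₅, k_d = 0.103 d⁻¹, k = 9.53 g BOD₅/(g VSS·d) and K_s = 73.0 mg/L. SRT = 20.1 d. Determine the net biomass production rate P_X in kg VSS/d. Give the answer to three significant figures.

P_X ≈ 171 kg VSS/d

For a completely mixed reactor with recycle the Lawrence–McCarty relation gives S = K_s·(1 + k_d·θ_c) / [θ_c·(Y·k − k_d) − 1] = 73.0 × (1 + 0.103 × 20.1) / [20.1 × (0.662 × 9.53 − 0.103) − 1] = 224.1 / 123.7 = 1.811 mg/L.
The observed yield is Y_obs = Y/(1 + k_d·θ_c) = 0.662 / (1 + 0.103 × 20.1) = 0.662 / 3.070 = 0.2156 g VSS per g BOD₅ removed.
Q·(S₀ − S) = 2250 × (354 − 1.81) × 10⁻³ = 792.4 kg/d removed.
So the net sludge growth is P_X = 0.2156 × 792.4 = 170.9 kg VSS/d.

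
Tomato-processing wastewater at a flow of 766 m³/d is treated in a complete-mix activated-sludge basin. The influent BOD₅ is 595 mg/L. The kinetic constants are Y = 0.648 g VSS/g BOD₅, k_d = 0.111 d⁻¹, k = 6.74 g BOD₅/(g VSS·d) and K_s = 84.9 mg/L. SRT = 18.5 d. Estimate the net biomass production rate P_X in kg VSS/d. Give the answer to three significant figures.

For a completely mixed reactor with recycle the Lawrence–McCarty relation gives S = K_s·(1 + k_d·θ_c) / [θ_c·(Y·k − k_d) − 1] = 84.9 × (1 + 0.111 × 18.5) / [18.5 × (0.648 × 6.74 − 0.111) − 1] = 259.2 / 77.75 = 3.334 mg/L.
Correct the yield for decay: Y_obs = Y/(1 + k_d θ_c) = 0.648 / (1 + 0.111 × 18.5) = 0.648 / 3.054 = 0.2122.
Mass of BOD₅ removed per day: Q(S₀ − S) = 766 × 591.7 g/m³ = 453.2 kg/d.
Biomass produced: P_X = Y_obs·Q·ΔS = 0.2122 × 453.2 ≈ 96.18 kg VSS/d.

P_X ≈ 96.2 kg VSS/d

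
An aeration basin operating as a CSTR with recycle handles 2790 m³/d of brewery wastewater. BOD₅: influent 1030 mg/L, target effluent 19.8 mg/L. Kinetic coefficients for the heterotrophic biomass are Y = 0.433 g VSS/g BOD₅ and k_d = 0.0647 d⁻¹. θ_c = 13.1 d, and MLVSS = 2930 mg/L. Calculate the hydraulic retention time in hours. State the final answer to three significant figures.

Rearranging the biomass balance for a CMAS with decay, V = Y·Q·ΔS·θ_c / [X·(1+k_d θ_c)] = 0.433 × 2790 × (1030 − 19.8) × 13.1 / [2930 × (1 + 0.0647 × 13.1)] = 1.6×10^7 / 5413 = 2953 m³.
HRT = V/Q = 2953 m³ / 2790 m³·d⁻¹ = 1.059 d × 24 = 25.40 h.

τ ≈ 25.4 h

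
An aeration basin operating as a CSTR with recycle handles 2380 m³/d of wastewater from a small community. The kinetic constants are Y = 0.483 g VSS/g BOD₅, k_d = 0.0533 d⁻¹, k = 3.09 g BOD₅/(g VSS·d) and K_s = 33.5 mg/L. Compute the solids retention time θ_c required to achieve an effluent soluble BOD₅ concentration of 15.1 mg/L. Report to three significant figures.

θ_c ≈ 2.44 d

From 1/θ_c = Y·k·S/(K_s + S) − k_d: Y·k·S/(K_s+S) = 0.483 × 3.09 × 15.1 / (33.5 + 15.1) = 0.4637 d⁻¹.
θ_c = 1/(μ − k_d) = 1/(0.4637 − 0.0533) = 1/0.4104 = 2.437 d.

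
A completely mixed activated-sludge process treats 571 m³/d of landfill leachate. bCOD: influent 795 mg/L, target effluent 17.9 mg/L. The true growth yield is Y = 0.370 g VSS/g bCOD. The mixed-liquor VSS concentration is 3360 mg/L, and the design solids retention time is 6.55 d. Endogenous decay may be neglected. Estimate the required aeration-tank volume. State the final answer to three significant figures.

V ≈ 320 m³

With k_d = 0 the design equation reduces to V = Y Q (S₀−S) θ_c / X = 0.370 × 571 × (795 − 17.9) × 6.55 / 3360 = 320.0 m³.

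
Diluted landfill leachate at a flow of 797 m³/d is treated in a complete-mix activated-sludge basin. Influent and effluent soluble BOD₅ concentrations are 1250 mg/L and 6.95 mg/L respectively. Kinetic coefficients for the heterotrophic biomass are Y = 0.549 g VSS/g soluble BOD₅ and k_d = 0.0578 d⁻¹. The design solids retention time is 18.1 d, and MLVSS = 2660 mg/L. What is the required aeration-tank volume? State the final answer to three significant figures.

Rearranging the biomass balance for a CMAS with decay, V = Y·Q·ΔS·θ_c / [X·(1+k_d θ_c)] = 0.549 × 797 × (1250 − 6.95) × 18.1 / [2660 × (1 + 0.0578 × 18.1)] = 9.84×10^6 / 5443 = 1809 m³.

V ≈ 1810 m³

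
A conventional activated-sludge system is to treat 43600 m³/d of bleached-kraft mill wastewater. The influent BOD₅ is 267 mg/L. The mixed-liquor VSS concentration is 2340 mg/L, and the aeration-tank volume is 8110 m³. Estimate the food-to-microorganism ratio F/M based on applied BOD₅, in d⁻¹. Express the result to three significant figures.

F/M = applied load / biomass = Q·S₀/(V·X) = 43600 × 267 / (8110 × 2340) = 0.6134 d⁻¹.

F/M ≈ 0.613 d⁻¹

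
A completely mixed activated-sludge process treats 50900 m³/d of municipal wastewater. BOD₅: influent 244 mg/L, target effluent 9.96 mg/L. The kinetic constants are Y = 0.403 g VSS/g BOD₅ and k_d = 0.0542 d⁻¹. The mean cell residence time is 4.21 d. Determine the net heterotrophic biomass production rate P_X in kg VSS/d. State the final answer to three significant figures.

P_X ≈ 3910 kg VSS/d

Y_obs = Y / (1 + k_d θ_c) = 0.403 / (1 + 0.0542 × 4.21) = 0.403 / 1.228 = 0.3281.
ΔS = 244 − 9.96 = 234.0 mg/L, so the substrate removal rate is 50900 × 234.0/1000 = 11913 kg BOD₅/d.
So the net sludge growth is P_X = 0.3281 × 11913 = 3909 kg VSS/d.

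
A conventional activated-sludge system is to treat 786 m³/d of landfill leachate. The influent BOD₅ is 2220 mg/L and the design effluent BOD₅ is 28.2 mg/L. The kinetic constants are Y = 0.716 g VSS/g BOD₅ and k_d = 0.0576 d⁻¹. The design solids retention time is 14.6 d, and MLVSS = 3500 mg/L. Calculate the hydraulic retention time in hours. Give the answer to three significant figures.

Steady-state biomass mass balance: V·X·(1 + k_d·θ_c) = Y·Q·(S₀ − S)·θ_c, so V = 0.716 × 786 × (2220 − 28.2) × 14.6 / [3500 × (1 + 0.0576 × 14.6)] = 1.8×10^7 / 6443 = 2795 m³.
Hydraulic retention time τ = V/Q = 2795 / 786 = 3.556 d = 85.34 h.

τ ≈ 85.3 h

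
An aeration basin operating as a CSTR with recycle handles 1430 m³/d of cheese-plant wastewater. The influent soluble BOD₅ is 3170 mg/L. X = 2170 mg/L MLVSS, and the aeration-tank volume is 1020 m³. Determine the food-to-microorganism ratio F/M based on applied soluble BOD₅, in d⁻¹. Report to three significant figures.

Food-to-microorganism ratio F/M = Q S₀ / (V X) = 1430 × 3170 / (1020 × 2170) = 2.048 d⁻¹.

F/M ≈ 2.05 d⁻¹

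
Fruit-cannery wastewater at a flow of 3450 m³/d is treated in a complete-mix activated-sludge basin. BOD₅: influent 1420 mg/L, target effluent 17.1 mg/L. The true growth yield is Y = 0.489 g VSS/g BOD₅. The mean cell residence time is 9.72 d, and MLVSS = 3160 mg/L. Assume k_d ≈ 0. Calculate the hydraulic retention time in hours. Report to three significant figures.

τ ≈ 50.6 h

Biomass mass balance (decay neglected): V·X = Y·Q·(S₀ − S)·θ_c, so V = 0.489 × 3450 × (1420 − 17.1) × 9.72 / 3160 = 7280 m³.
HRT = V/Q = 7280 m³ / 3450 m³·d⁻¹ = 2.110 d × 24 = 50.64 h.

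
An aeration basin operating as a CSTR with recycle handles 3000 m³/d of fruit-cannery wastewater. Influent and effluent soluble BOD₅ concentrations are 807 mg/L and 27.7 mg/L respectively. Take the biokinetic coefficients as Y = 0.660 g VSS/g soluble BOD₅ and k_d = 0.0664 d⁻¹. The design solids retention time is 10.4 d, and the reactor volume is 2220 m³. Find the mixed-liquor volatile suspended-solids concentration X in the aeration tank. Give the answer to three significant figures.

X ≈ 4280 mg/L

From V·X·(1 + k_d·θ_c) = Y·Q·(S₀ − S)·θ_c: X = 0.660 × 3000 × (807 − 27.7) × 10.4 / [2220 × (1 + 0.0664 × 10.4)] = 4276 mg/L.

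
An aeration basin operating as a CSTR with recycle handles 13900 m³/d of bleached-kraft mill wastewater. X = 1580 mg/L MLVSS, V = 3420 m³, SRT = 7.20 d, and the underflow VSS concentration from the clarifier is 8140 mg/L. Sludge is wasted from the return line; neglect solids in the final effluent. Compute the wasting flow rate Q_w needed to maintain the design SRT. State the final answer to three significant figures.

Q_w = (V·X)/(θ_c X_r) = 3420 × 1580 / (7.20 × 8140) = 92.20 m³/d.

Q_w ≈ 92.2 m³/d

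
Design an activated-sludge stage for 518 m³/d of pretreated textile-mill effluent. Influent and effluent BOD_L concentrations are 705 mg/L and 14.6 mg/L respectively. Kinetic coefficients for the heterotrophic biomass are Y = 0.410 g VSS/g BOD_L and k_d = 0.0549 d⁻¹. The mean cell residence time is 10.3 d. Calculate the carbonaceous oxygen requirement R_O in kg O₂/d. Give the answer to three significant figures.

Y_obs = Y / (1 + k_d θ_c) = 0.410 / (1 + 0.0549 × 10.3) = 0.410 / 1.565 = 0.2619.
Q·(S₀ − S) = 518 × (705 − 14.6) × 10⁻³ = 357.6 kg/d removed.
Biomass synthesised: P_X = Y_obs × 357.6 = 93.66 kg VSS/d.
Carbonaceous O₂ demand = substrate oxidised − cell-mass equivalent = 357.6 − 1.42 × 93.66 = 224.6 kg O₂/d.

R_O ≈ 225 kg O₂/d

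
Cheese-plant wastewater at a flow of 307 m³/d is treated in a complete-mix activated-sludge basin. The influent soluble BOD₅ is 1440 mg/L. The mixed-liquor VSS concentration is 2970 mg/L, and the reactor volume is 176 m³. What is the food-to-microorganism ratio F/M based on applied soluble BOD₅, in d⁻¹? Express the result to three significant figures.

Food-to-microorganism ratio F/M = Q S₀ / (V X) = 307 × 1440 / (176.0 × 2970) = 0.8457 d⁻¹.

F/M ≈ 0.846 d⁻¹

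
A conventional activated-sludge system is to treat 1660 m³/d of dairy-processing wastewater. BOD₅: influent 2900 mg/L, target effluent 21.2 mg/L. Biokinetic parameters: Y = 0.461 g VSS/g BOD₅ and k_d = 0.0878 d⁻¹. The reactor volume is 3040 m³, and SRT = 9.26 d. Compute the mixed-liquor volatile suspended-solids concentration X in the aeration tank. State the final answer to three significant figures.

Solving the biomass balance for X: X = Y Q (S₀−S) θ_c / [V (1+k_d θ_c)] = 0.461 × 1660 × (2900 − 21.2) × 9.26 / [3040 × (1 + 0.0878 × 9.26)] = 3701 mg/L.

X ≈ 3700 mg/L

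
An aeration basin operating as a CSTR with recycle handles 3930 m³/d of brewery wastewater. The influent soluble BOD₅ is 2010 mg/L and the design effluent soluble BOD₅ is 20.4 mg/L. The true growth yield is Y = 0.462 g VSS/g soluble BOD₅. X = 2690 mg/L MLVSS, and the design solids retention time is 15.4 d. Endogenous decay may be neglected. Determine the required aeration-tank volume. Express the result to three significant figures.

V ≈ 20700 m³

V·X = Y·Q·ΔS·θ_c gives V = 0.462 × 3930 × (2010 − 20.4) × 15.4 / 2690 = 20681 m³.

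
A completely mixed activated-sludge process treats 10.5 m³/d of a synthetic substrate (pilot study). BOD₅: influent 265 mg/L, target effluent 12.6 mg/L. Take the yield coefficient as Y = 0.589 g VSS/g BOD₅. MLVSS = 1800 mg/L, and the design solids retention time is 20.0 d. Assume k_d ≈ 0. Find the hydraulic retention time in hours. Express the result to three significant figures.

τ ≈ 39.6 h

Biomass mass balance (decay neglected): V·X = Y·Q·(S₀ − S)·θ_c, so V = 0.589 × 10.5 × (265 − 12.6) × 20.0 / 1800 = 17.34 m³.
Hydraulic retention time τ = V/Q = 17.34 / 10.5 = 1.652 d = 39.64 h.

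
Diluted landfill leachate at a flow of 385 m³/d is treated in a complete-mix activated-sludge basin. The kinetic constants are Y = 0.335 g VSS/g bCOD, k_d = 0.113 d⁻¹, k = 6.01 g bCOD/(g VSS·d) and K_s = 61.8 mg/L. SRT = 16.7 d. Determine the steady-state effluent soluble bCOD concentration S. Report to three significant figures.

From the Monod/SRT balance for a CMAS, S = K_s·(1+k_d θ_c)/[θ_c·(Y k − k_d) − 1] = 61.8 × (1 + 0.113 × 16.7) / [16.7 × (0.335 × 6.01 − 0.113) − 1] = 178.4 / 30.74 = 5.805 mg/L.

S ≈ 5.81 mg/L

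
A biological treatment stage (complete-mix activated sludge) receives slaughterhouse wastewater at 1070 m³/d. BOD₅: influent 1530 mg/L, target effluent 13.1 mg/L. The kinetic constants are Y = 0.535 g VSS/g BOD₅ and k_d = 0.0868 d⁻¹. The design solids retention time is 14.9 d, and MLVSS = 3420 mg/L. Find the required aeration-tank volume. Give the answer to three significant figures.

Rearranging the biomass balance for a CMAS with decay, V = Y·Q·ΔS·θ_c / [X·(1+k_d θ_c)] = 0.535 × 1070 × (1530 − 13.1) × 14.9 / [3420 × (1 + 0.0868 × 14.9)] = 1.29×10^7 / 7843 = 1650 m³.

V ≈ 1650 m³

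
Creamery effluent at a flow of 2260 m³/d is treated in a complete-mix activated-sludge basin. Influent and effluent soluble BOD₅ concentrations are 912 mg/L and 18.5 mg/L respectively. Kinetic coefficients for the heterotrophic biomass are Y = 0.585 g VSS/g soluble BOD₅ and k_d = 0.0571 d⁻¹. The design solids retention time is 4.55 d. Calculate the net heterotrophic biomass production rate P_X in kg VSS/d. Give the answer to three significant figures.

P_X ≈ 938 kg VSS/d

Y_obs = Y / (1 + k_d θ_c) = 0.585 / (1 + 0.0571 × 4.55) = 0.585 / 1.260 = 0.4644.
Q·(S₀ − S) = 2260 × (912 − 18.5) × 10⁻³ = 2019 kg/d removed.
Net biomass production P_X = Y_obs × Q·(S₀ − S) = 0.4644 × 2019 = 937.7 kg VSS/d.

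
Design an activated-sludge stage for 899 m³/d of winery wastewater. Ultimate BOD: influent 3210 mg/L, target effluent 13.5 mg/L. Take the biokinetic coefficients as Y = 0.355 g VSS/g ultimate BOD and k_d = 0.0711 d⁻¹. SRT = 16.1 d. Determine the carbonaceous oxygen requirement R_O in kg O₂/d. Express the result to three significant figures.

The observed yield is Y_obs = Y/(1 + k_d·θ_c) = 0.355 / (1 + 0.0711 × 16.1) = 0.355 / 2.145 = 0.1655 g VSS per g ultimate BOD removed.
Mass of ultimate BOD removed per day: Q(S₀ − S) = 899 × 3196 g/m³ = 2874 kg/d.
Net sludge production P_X = 0.1655 × 2874 = 475.7 kg VSS/d.
R_O = Q·ΔS − 1.42 P_X = 2874 − 675.4 = 2198 kg O₂/d.

R_O ≈ 2200 kg O₂/d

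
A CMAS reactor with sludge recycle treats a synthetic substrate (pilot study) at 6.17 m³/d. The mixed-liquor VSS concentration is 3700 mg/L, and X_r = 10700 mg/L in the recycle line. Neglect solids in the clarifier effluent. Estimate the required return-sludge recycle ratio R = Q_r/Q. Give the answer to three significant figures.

R = Q_r/Q = X/(X_r − X) = 3700 / (10700 − 3700) = 0.5286.

R ≈ 0.529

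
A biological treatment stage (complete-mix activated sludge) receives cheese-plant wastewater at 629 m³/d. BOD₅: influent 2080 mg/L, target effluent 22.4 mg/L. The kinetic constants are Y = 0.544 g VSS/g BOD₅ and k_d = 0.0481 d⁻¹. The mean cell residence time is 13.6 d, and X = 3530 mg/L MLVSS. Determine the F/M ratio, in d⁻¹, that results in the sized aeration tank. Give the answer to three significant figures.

Rearranging the biomass balance for a CMAS with decay, V = Y·Q·ΔS·θ_c / [X·(1+k_d θ_c)] = 0.544 × 629 × (2080 − 22.4) × 13.6 / [3530 × (1 + 0.0481 × 13.6)] = 9.58×10^6 / 5839 = 1640 m³.
Food-to-microorganism ratio F/M = Q S₀ / (V X) = 629 × 2080 / (1640 × 3530) = 0.2260 d⁻¹.

F/M ≈ 0.226 d⁻¹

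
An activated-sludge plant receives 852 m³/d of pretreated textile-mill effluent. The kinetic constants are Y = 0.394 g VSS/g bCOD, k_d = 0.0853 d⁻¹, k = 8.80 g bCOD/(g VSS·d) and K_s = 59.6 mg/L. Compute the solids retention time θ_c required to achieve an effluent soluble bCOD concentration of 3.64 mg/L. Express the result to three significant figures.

θ_c ≈ 8.75 d

Specific growth rate at S = 3.64 mg/L: μ = YkS/(K_s+S) = 0.394·8.80·3.64/(59.6+3.64) = 0.1996 d⁻¹.
1/θ_c = 0.1996 − 0.0853 = 0.1143 d⁻¹, so θ_c = 8.751 d.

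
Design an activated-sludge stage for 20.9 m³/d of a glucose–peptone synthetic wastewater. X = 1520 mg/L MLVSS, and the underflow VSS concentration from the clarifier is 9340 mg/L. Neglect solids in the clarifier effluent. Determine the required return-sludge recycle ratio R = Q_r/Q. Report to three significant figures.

R ≈ 0.194

Solids balance on the clarifier gives (1+R)X = R·X_r, so R = X/(X_r − X) = 1520 / (9340 − 1520) = 0.1944.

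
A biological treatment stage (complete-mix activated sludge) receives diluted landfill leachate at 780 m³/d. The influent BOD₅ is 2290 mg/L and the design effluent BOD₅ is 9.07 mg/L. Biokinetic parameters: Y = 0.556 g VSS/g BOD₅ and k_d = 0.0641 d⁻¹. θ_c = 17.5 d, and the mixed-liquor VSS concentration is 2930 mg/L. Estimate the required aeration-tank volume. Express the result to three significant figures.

Rearranging the biomass balance for a CMAS with decay, V = Y·Q·ΔS·θ_c / [X·(1+k_d θ_c)] = 0.556 × 780 × (2290 − 9.07) × 17.5 / [2930 × (1 + 0.0641 × 17.5)] = 1.73×10^7 / 6217 = 2785 m³.

V ≈ 2780 m³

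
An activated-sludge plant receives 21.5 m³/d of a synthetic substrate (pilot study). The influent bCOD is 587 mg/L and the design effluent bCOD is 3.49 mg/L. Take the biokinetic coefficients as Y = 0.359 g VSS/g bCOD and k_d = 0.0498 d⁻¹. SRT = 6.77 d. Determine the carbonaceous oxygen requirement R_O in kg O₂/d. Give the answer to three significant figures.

R_O ≈ 7.76 kg O₂/d

Correct the yield for decay: Y_obs = Y/(1 + k_d θ_c) = 0.359 / (1 + 0.0498 × 6.77) = 0.359 / 1.337 = 0.2685.
ΔS = 587 − 3.49 = 583.5 mg/L, so the substrate removal rate is 21.5 × 583.5/1000 = 12.55 kg bCOD/d.
Net sludge production P_X = 0.2685 × 12.55 = 3.368 kg VSS/d.
Carbonaceous O₂ demand = substrate oxidised − cell-mass equivalent = 12.55 − 1.42 × 3.368 = 7.763 kg O₂/d.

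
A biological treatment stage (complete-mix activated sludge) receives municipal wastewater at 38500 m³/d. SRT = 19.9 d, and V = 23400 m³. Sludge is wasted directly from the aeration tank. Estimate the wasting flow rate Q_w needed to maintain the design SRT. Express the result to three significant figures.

For wasting at MLVSS concentration, Q_w = V/θ_c = 23400/19.9 = 1176 m³/d.

Q_w ≈ 1180 m³/d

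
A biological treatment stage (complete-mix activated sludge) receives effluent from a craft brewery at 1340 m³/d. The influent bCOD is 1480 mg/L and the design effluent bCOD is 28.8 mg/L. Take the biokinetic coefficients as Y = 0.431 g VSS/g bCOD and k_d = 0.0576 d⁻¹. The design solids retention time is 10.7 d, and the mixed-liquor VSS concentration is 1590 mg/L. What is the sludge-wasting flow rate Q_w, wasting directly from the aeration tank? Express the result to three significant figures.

Rearranging the biomass balance for a CMAS with decay, V = Y·Q·ΔS·θ_c / [X·(1+k_d θ_c)] = 0.431 × 1340 × (1480 − 28.8) × 10.7 / [1590 × (1 + 0.0576 × 10.7)] = 8.97×10^6 / 2570 = 3490 m³.
Wasting from the aeration tank: Q_w = V / θ_c = 3490 / 10.7 = 326.1 m³/d.

Q_w ≈ 326 m³/d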